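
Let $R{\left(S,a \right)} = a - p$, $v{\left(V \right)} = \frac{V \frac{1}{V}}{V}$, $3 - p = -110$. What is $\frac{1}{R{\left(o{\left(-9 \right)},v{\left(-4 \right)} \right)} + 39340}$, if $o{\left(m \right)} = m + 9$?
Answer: $\frac{4}{156907} \approx 2.5493 \cdot 10^{-5}$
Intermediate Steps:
$p = 113$ ($p = 3 - -110 = 3 + 110 = 113$)
$o{\left(m \right)} = 9 + m$
$v{\left(V \right)} = \frac{1}{V}$ ($v{\left(V \right)} = 1 \frac{1}{V} = \frac{1}{V}$)
$R{\left(S,a \right)} = -113 + a$ ($R{\left(S,a \right)} = a - 113 = -113 + a$)
$\frac{1}{R{\left(o{\left(-9 \right)},v{\left(-4 \right)} \right)} + 39340} = \frac{1}{\left(-113 + \frac{1}{-4}\right) + 39340} = \frac{1}{\left(-113 - \frac{1}{4}\right) + 39340} = \frac{1}{- \frac{453}{4} + 39340} = \frac{1}{\frac{156907}{4}} = \frac{4}{156907}$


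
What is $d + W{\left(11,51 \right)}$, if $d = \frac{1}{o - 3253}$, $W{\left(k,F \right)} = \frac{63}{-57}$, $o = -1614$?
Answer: $- \frac{102226}{92473} \approx -1.1055$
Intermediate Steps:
$W{\left(k,F \right)} = - \frac{21}{19}$ ($W{\left(k,F \right)} = 63 \left(- \frac{1}{57}\right) = - \frac{21}{19}$)
$d = - \frac{1}{4867}$ ($d = \frac{1}{-1614 - 3253} = \frac{1}{-4867} = - \frac{1}{4867} \approx -0.00020547$)
$d + W{\left(11,51 \right)} = - \frac{1}{4867} - \frac{21}{19} = - \frac{102226}{92473}$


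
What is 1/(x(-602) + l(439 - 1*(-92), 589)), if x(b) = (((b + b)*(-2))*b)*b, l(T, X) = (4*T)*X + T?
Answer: 1/873920399 ≈ 1.1443e-9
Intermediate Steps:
l(T, X) = T + 4*T*X (l(T, X) = 4*T*X + T = T + 4*T*X)
x(b) = -4*b³ (x(b) = (((2*b)*(-2))*b)*b = ((-4*b)*b)*b = (-4*b²)*b = -4*b³)
1/(x(-602) + l(439 - 1*(-92), 589)) = 1/(-4*(-602)³ + (439 - 1*(-92))*(1 + 4*589)) = 1/(-4*(-218167208) + (439 + 92)*(1 + 2356)) = 1/(872668832 + 531*2357) = 1/(872668832 + 1251567) = 1/873920399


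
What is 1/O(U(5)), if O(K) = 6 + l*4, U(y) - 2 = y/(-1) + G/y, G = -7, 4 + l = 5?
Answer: ⅒ ≈ 0.10000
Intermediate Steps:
l = 1 (l = -4 + 5 = 1)
U(y) = 2 - y - 7/y (U(y) = 2 + (y/(-1) - 7/y) = 2 + (y*(-1) - 7/y) = 2 + (-y - 7/y) = 2 - y - 7/y)
O(K) = 10 (O(K) = 6 + 1*4 = 6 + 4 = 10)
1/O(U(5)) = 1/10 = ⅒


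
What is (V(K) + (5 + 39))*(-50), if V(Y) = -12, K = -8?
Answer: -1600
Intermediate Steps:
(V(K) + (5 + 39))*(-50) = (-12 + (5 + 39))*(-50) = (-12 + 44)*(-50) = 32*(-50) = -1600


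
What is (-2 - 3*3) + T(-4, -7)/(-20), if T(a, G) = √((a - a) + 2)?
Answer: -11 - √2/20 ≈ -11.071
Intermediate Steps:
T(a, G) = √2 (T(a, G) = √(0 + 2) = √2)
(-2 - 3*3) + T(-4, -7)/(-20) = (-2 - 3*3) + √2/(-20) = (-2 - 9) - √2/20 = -11 - √2/20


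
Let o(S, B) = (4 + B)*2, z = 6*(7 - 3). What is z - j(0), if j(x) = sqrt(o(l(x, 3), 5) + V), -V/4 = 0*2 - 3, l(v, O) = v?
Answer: 24 - sqrt(30) ≈ 18.523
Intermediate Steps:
V = 12 (V = -4*(0*2 - 3) = -4*(0 - 3) = -4*(-3) = 12)
z = 24 (z = 6*4 = 24)
o(S, B) = 8 + 2*B
j(x) = sqrt(30) (j(x) = sqrt((8 + 2*5) + 12) = sqrt((8 + 10) + 12) = sqrt(18 + 12) = sqrt(30))
z - j(0) = 24 - sqrt(30)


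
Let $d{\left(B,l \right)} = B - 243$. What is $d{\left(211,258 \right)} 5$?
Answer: $-160$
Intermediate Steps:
$d{\left(B,l \right)} = -243 + B$
$d{\left(211,258 \right)} 5 = \left(-243 + 211\right) 5 = \left(-32\right) 5 = -160$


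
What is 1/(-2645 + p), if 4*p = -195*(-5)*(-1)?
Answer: -4/11555 ≈ -0.00034617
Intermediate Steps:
p = -975/4 (p = (-195*(-5)*(-1))/4 = (975*(-1))/4 = (1/4)*(-975) = -975/4 ≈ -243.75)
1/(-2645 + p) = 1/(-2645 - 975/4) = 1/(-11555/4) = -4/11555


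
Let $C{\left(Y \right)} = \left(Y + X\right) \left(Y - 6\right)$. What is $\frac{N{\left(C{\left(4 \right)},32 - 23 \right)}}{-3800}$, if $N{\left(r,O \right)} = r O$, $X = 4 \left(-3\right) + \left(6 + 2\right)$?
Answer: $0$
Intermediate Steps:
$X = -4$ ($X = -12 + 8 = -4$)
$C{\left(Y \right)} = \left(-6 + Y\right) \left(-4 + Y\right)$ ($C{\left(Y \right)} = \left(Y - 4\right) \left(Y - 6\right) = \left(-4 + Y\right) \left(-6 + Y\right) = \left(-6 + Y\right) \left(-4 + Y\right)$)
$N{\left(r,O \right)} = O r$
$\frac{N{\left(C{\left(4 \right)},32 - 23 \right)}}{-3800} = \frac{\left(32 - 23\right) \left(24 + 4^{2} - 40\right)}{-3800} = 9 \left(24 + 16 - 40\right) \left(- \frac{1}{3800}\right) = 9 \cdot 0 \left(- \frac{1}{3800}\right) = 0 \left(- \frac{1}{3800}\right) = 0$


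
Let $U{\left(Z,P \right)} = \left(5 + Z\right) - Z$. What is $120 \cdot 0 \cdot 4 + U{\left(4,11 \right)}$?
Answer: $5$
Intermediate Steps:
$U{\left(Z,P \right)} = 5$
$120 \cdot 0 \cdot 4 + U{\left(4,11 \right)} = 120 \cdot 0 \cdot 4 + 5 = 120 \cdot 0 + 5 = 0 + 5 = 5$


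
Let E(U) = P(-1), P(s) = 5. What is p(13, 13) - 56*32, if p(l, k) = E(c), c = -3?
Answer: -1787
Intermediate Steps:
E(U) = 5
p(l, k) = 5
p(13, 13) - 56*32 = 5 - 56*32 = 5 - 1792 = -1787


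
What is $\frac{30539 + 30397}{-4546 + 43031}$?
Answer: $\frac{60936}{38485} \approx 1.5834$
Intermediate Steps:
$\frac{30539 + 30397}{-4546 + 43031} = \frac{60936}{38485}$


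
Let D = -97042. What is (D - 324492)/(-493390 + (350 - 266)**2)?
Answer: 210767/243167 ≈ 0.86676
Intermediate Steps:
(D - 324492)/(-493390 + (350 - 266)**2) = (-97042 - 324492)/(-493390 + (350 - 266)**2) = -421534/(-493390 + 84**2) = -421534/(-493390 + 7056) = -421534/(-486334) = -421534*(-1/486334) = 210767/243167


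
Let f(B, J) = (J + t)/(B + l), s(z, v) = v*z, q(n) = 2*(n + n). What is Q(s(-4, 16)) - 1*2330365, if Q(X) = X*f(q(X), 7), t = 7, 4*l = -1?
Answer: -2388620541/1025 ≈ -2.3304e+6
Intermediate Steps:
l = -¼ (l = (¼)*(-1) = -¼ ≈ -0.25000)
q(n) = 4*n (q(n) = 2*(2*n) = 4*n)
f(B, J) = (7 + J)/(-¼ + B) (f(B, J) = (J + 7)/(B - ¼) = (7 + J)/(-¼ + B))
Q(X) = 56*X/(-1 + 16*X) (Q(X) = X*(4*(7 + 7)/(-1 + 4*(4*X))) = X*(4*14/(-1 + 16*X)) = X*(56/(-1 + 16*X)) = 56*X/(-1 + 16*X))
Q(s(-4, 16)) - 1*2330365 = 56*(16*(-4))/(-1 + 16*(16*(-4))) - 1*2330365 = 56*(-64)/(-1 + 16*(-64)) - 2330365 = 56*(-64)/(-1 - 1024) - 2330365 = 56*(-64)/(-1025) - 2330365 = 56*(-64)*(-1/1025) - 2330365 = 3584/1025 - 2330365 = -2388620541/1025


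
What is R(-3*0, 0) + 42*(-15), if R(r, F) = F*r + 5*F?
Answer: -630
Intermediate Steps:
R(r, F) = 5*F + F*r
R(-3*0, 0) + 42*(-15) = 0*(5 - 3*0) + 42*(-15) = 0*(5 + 0) - 630 = 0*5 - 630 = 0 - 630 = -630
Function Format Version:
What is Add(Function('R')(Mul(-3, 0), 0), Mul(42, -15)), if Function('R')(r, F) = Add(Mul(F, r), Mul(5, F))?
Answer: -630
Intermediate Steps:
Function('R')(r, F) = Add(Mul(5, F), Mul(F, r))
Add(Function('R')(Mul(-3, 0), 0), Mul(42, -15)) = Add(Mul(0, Add(5, Mul(-3, 0))), Mul(42, -15)) = Add(Mul(0, Add(5, 0)), -630) = Add(Mul(0, 5), -630) = Add(0, -630) = -630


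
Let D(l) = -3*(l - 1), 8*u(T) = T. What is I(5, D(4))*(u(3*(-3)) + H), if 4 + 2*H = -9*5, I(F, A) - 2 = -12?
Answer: 1025/4 ≈ 256.25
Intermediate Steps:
u(T) = T/8
D(l) = 3 - 3*l (D(l) = -3*(-1 + l) = 3 - 3*l)
I(F, A) = -10 (I(F, A) = 2 - 12 = -10)
H = -49/2 (H = -2 + (-9*5)/2 = -2 + (1/2)*(-45) = -2 - 45/2 = -49/2 ≈ -24.500)
I(5, D(4))*(u(3*(-3)) + H) = -10*((3*(-3))/8 - 49/2) = -10*((1/8)*(-9) - 49/2) = -10*(-9/8 - 49/2) = -10*(-205/8) = 1025/4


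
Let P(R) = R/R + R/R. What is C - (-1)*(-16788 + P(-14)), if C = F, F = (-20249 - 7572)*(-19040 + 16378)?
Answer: 74042716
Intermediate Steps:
P(R) = 2 (P(R) = 1 + 1 = 2)
F = 74059502 (F = -27821*(-2662) = 74059502)
C = 74059502
C - (-1)*(-16788 + P(-14)) = 74059502 - (-1)*(-16788 + 2) = 74059502 - (-1)*(-16786) = 74059502 - 1*16786 = 74059502 - 16786 = 74042716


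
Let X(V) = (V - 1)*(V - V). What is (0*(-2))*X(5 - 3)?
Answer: 0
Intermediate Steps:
X(V) = 0 (X(V) = (-1 + V)*0 = 0)
(0*(-2))*X(5 - 3) = (0*(-2))*0 = 0*0 = 0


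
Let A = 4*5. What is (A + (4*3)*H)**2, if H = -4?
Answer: 784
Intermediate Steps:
A = 20
(A + (4*3)*H)**2 = (20 + (4*3)*(-4))**2 = (20 + 12*(-4))**2 = (20 - 48)**2 = (-28)**2 = 784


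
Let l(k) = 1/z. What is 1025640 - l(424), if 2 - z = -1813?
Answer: 1861536599/1815 ≈ 1.0256e+6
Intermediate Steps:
z = 1815 (z = 2 - 1*(-1813) = 2 + 1813 = 1815)
l(k) = 1/1815
1025640 - l(424) = 1025640 - 1*1/1815 = 1025640 - 1/1815 = 1861536599/1815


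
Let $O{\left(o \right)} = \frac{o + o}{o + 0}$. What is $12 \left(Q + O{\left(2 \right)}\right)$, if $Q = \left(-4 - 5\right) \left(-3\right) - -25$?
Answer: $648$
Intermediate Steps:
$O{\left(o \right)} = 2$ ($O{\left(o \right)} = \frac{2 o}{o} = 2$)
$Q = 52$ ($Q = \left(-9\right) \left(-3\right) + 25 = 27 + 25 = 52$)
$12 \left(Q + O{\left(2 \right)}\right) = 12 \left(52 + 2\right) = 12 \cdot 54 = 648$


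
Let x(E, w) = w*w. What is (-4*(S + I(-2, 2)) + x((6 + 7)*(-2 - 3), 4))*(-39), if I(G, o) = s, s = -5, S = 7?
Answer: -312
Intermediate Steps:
I(G, o) = -5
x(E, w) = w**2
(-4*(S + I(-2, 2)) + x((6 + 7)*(-2 - 3), 4))*(-39) = (-4*(7 - 5) + 4**2)*(-39) = (-4*2 + 16)*(-39) = (-8 + 16)*(-39) = 8*(-39) = -312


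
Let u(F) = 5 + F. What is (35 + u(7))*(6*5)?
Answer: 1410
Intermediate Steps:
(35 + u(7))*(6*5) = (35 + (5 + 7))*(6*5) = (35 + 12)*30 = 47*30 = 1410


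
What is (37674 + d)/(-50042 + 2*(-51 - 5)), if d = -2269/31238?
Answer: -1176858143/1566710652 ≈ -0.75117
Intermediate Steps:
d = -2269/31238 (d = -2269*1/31238 = -2269/31238 ≈ -0.072636)
(37674 + d)/(-50042 + 2*(-51 - 5)) = (37674 - 2269/31238)/(-50042 + 2*(-51 - 5)) = 1176858143/(31238*(-50042 + 2*(-56))) = 1176858143/(31238*(-50042 - 112)) = (1176858143/31238)/(-50154) = (1176858143/31238)*(-1/50154) = -1176858143/1566710652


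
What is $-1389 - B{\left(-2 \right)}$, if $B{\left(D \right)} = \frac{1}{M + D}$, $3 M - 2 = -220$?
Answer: $- \frac{311133}{224} \approx -1389.0$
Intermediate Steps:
$M = - \frac{218}{3}$ ($M = \frac{2}{3} + \frac{1}{3} \left(-220\right) = \frac{2}{3} - \frac{220}{3} = - \frac{218}{3} \approx -72.667$)
$B{\left(D \right)} = \frac{1}{- \frac{218}{3} + D}$
$-1389 - B{\left(-2 \right)} = -1389 - \frac{3}{-218 + 3 \left(-2\right)} = -1389 - \frac{3}{-218 - 6} = -1389 - \frac{3}{-224} = -1389 - 3 \left(- \frac{1}{224}\right) = -1389 - - \frac{3}{224} = -1389 + \frac{3}{224} = - \frac{311133}{224}$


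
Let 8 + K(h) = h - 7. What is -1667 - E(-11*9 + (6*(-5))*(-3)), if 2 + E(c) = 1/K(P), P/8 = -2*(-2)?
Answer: -28306/17 ≈ -1665.1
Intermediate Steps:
P = 32 (P = 8*(-2*(-2)) = 8*4 = 32)
K(h) = -15 + h (K(h) = -8 + (h - 7) = -8 + (-7 + h) = -15 + h)
E(c) = -33/17 (E(c) = -2 + 1/(-15 + 32) = -2 + 1/17 = -33/17)
-1667 - E(-11*9 + (6*(-5))*(-3)) = -1667 - 1*(-33/17) = -1667 + 33/17 = -28306/17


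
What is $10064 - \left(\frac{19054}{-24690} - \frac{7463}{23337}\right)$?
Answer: $\frac{966568403098}{96031755} \approx 10065.0$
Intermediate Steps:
$10064 - \left(\frac{19054}{-24690} - \frac{7463}{23337}\right) = 10064 - \left(19054 \left(- \frac{1}{24690}\right) - \frac{7463}{23337}\right) = 10064 - \left(- \frac{9527}{12345} - \frac{7463}{23337}\right) = 10064 - - \frac{104820778}{96031755} = 10064 + \frac{104820778}{96031755} = \frac{966568403098}{96031755}$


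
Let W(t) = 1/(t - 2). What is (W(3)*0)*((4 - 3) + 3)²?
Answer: 0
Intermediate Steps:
W(t) = 1/(-2 + t)
(W(3)*0)*((4 - 3) + 3)² = (0/(-2 + 3))*((4 - 3) + 3)² = (0/1)*(1 + 3)² = (1*0)*4² = 0*16 = 0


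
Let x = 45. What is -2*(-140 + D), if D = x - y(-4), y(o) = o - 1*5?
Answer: 172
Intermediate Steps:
y(o) = -5 + o (y(o) = o - 5 = -5 + o)
D = 54 (D = 45 - (-5 - 4) = 45 - 1*(-9) = 45 + 9 = 54)
-2*(-140 + D) = -2*(-140 + 54) = -2*(-86) = 172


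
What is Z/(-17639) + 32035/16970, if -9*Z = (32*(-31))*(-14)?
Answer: 34330759/17380674 ≈ 1.9752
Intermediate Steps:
Z = -13888/9 (Z = -32*(-31)*(-14)/9 = -(-992)*(-14)/9 = -⅑*13888 = -13888/9 ≈ -1543.1)
Z/(-17639) + 32035/16970 = -13888/9/(-17639) + 32035/16970 = -13888/9*(-1/17639) + 32035*(1/16970) = 448/5121 + 6407/3394 = 34330759/17380674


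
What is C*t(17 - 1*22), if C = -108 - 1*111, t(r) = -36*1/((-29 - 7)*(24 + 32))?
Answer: -219/56 ≈ -3.9107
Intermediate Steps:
t(r) = 1/56 (t(r) = -36/((-36*56)) = -36/(-2016) = -36*(-1/2016) = 1/56)
C = -219 (C = -108 - 111 = -219)
C*t(17 - 1*22) = -219*1/56 = -219/56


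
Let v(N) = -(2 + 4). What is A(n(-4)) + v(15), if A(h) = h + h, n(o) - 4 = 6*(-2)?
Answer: -22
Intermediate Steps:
v(N) = -6 (v(N) = -1*6 = -6)
n(o) = -8 (n(o) = 4 + 6*(-2) = 4 - 12 = -8)
A(h) = 2*h
A(n(-4)) + v(15) = 2*(-8) - 6 = -16 - 6 = -22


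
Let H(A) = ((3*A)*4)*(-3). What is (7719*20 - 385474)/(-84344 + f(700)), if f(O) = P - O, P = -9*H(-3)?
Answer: 115547/43008 ≈ 2.6866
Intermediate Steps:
H(A) = -36*A (H(A) = (12*A)*(-3) = -36*A)
P = -972 (P = -(-324)*(-3) = -9*108 = -972)
f(O) = -972 - O
(7719*20 - 385474)/(-84344 + f(700)) = (7719*20 - 385474)/(-84344 + (-972 - 1*700)) = (154380 - 385474)/(-84344 + (-972 - 700)) = -231094/(-84344 - 1672) = -231094/(-86016) = -231094*(-1/86016) = 115547/43008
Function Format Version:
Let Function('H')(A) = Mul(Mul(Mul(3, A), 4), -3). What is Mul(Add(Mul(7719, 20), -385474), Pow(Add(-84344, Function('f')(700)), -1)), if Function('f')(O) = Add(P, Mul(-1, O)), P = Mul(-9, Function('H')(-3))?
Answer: Rational(115547, 43008) ≈ 2.6866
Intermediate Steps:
Function('H')(A) = Mul(-36, A) (Function('H')(A) = Mul(Mul(12, A), -3) = Mul(-36, A))
P = -972 (P = Mul(-9, Mul(-36, -3)) = Mul(-9, 108) = -972)
Function('f')(O) = Add(-972, Mul(-1, O))
Mul(Add(Mul(7719, 20), -385474), Pow(Add(-84344, Function('f')(700)), -1)) = Mul(Add(Mul(7719, 20), -385474), Pow(Add(-84344, Add(-972, Mul(-1, 700))), -1)) = Mul(Add(154380, -385474), Pow(Add(-84344, Add(-972, -700)), -1)) = Mul(-231094, Pow(Add(-84344, -1672), -1)) = Mul(-231094, Pow(-86016, -1)) = Mul(-231094, Rational(-1, 86016)) = Rational(115547, 43008)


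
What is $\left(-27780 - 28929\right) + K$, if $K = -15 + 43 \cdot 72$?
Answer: $-53628$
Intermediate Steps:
$K = 3081$ ($K = -15 + 3096 = 3081$)
$\left(-27780 - 28929\right) + K = \left(-27780 - 28929\right) + 3081 = -56709 + 3081 = -53628$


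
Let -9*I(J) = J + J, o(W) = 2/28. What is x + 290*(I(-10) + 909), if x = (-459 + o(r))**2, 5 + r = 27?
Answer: 837670465/1764 ≈ 4.7487e+5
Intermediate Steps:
r = 22 (r = -5 + 27 = 22)
o(W) = 1/14 (o(W) = 2*(1/28) = 1/14)
I(J) = -2*J/9 (I(J) = -(J + J)/9 = -2*J/9)
x = 41280625/196 (x = (-459 + 1/14)**2 = (-6425/14)**2 = 41280625/196 ≈ 2.1062e+5)
x + 290*(I(-10) + 909) = 41280625/196 + 290*(-2/9*(-10) + 909) = 41280625/196 + 290*(20/9 + 909) = 41280625/196 + 290*(8201/9) = 41280625/196 + 2378290/9 = 837670465/1764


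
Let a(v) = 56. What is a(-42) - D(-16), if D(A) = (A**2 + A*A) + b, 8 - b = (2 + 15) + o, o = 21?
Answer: -426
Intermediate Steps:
b = -30 (b = 8 - ((2 + 15) + 21) = 8 - (17 + 21) = 8 - 1*38 = 8 - 38 = -30)
D(A) = -30 + 2*A**2 (D(A) = (A**2 + A*A) - 30 = (A**2 + A**2) - 30 = 2*A**2 - 30 = -30 + 2*A**2)
a(-42) - D(-16) = 56 - (-30 + 2*(-16)**2) = 56 - (-30 + 2*256) = 56 - (-30 + 512) = 56 - 1*482 = 56 - 482 = -426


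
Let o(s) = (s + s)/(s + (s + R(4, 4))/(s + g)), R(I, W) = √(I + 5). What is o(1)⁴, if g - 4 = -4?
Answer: 16/625 ≈ 0.025600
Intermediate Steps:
g = 0 (g = 4 - 4 = 0)
R(I, W) = √(5 + I)
o(s) = 2*s/(s + (3 + s)/s) (o(s) = (s + s)/(s + (s + √(5 + 4))/(s + 0)) = (2*s)/(s + (s + √9)/s) = (2*s)/(s + (s + 3)/s) = (2*s)/(s + (3 + s)/s) = 2*s/(s + (3 + s)/s))
o(1)⁴ = (2*1²/(3 + 1 + 1²))⁴ = (2*1/(3 + 1 + 1))⁴ = (2*1/5)⁴ = (2*1*(⅕))⁴ = (⅖)⁴ = 16/625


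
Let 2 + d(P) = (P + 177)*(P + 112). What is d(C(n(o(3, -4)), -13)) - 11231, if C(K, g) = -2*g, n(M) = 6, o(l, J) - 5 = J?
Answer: 16781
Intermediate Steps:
o(l, J) = 5 + J
d(P) = -2 + (112 + P)*(177 + P) (d(P) = -2 + (P + 177)*(P + 112) = -2 + (177 + P)*(112 + P) = -2 + (112 + P)*(177 + P))
d(C(n(o(3, -4)), -13)) - 11231 = (19822 + (-2*(-13))**2 + 289*(-2*(-13))) - 11231 = (19822 + 26**2 + 289*26) - 11231 = (19822 + 676 + 7514) - 11231 = 28012 - 11231 = 16781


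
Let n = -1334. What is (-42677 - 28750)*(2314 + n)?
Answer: -69998460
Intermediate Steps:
(-42677 - 28750)*(2314 + n) = (-42677 - 28750)*(2314 - 1334) = -71427*980 = -69998460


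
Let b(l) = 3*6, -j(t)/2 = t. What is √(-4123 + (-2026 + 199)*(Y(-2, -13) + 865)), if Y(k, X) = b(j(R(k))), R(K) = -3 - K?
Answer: 2*I*√404341 ≈ 1271.8*I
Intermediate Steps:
j(t) = -2*t
b(l) = 18
Y(k, X) = 18
√(-4123 + (-2026 + 199)*(Y(-2, -13) + 865)) = √(-4123 + (-2026 + 199)*(18 + 865)) = √(-4123 - 1827*883) = √(-4123 - 1613241) = √(-1617364) = 2*I*√404341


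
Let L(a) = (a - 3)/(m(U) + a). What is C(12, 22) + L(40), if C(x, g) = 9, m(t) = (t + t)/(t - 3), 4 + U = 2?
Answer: 2021/204 ≈ 9.9069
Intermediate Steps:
U = -2 (U = -4 + 2 = -2)
m(t) = 2*t/(-3 + t) (m(t) = (2*t)/(-3 + t) = 2*t/(-3 + t))
L(a) = (-3 + a)/(⅘ + a) (L(a) = (a - 3)/(2*(-2)/(-3 - 2) + a) = (-3 + a)/(2*(-2)/(-5) + a) = (-3 + a)/(2*(-2)*(-⅕) + a) = (-3 + a)/(⅘ + a))
C(12, 22) + L(40) = 9 + 5*(-3 + 40)/(4 + 5*40) = 9 + 5*37/(4 + 200) = 9 + 5*37/204 = 9 + 5*(1/204)*37 = 9 + 185/204 = 2021/204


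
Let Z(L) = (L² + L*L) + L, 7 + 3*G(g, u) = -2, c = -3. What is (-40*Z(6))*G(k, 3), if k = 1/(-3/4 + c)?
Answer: 9360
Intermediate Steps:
k = -4/15 (k = 1/(-3/4 - 3) = 1/(-3*¼ - 3) = 1/(-¾ - 3) = 1/(-15/4) = -4/15 ≈ -0.26667)
G(g, u) = -3 (G(g, u) = -7/3 + (⅓)*(-2) = -7/3 - ⅔ = -3)
Z(L) = L + 2*L² (Z(L) = (L² + L²) + L = 2*L² + L = L + 2*L²)
(-40*Z(6))*G(k, 3) = -240*(1 + 2*6)*(-3) = -240*(1 + 12)*(-3) = -240*13*(-3) = -40*78*(-3) = -3120*(-3) = 9360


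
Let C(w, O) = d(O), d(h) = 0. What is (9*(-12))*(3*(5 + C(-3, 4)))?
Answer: -1620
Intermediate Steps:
C(w, O) = 0
(9*(-12))*(3*(5 + C(-3, 4))) = (9*(-12))*(3*(5 + 0)) = -324*5 = -108*15 = -1620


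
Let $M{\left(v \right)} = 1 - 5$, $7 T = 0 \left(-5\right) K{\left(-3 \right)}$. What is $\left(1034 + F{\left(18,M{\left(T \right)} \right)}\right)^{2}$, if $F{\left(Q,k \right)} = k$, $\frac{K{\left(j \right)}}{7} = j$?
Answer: $1060900$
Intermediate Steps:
$K{\left(j \right)} = 7 j$
$T = 0$ ($T = \frac{0 \left(-5\right) 7 \left(-3\right)}{7} = \frac{0 \left(-21\right)}{7} = \frac{1}{7} \cdot 0 = 0$)
$M{\left(v \right)} = -4$ ($M{\left(v \right)} = 1 - 5 = -4$)
$\left(1034 + F{\left(18,M{\left(T \right)} \right)}\right)^{2} = \left(1034 - 4\right)^{2} = 1030^{2} = 1060900$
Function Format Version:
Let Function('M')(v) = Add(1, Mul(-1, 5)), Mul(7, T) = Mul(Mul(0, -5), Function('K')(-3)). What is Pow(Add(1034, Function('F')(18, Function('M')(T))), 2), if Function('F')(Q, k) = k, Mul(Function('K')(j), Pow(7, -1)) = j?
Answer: 1060900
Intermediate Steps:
Function('K')(j) = Mul(7, j)
T = 0 (T = Mul(Rational(1, 7), Mul(Mul(0, -5), Mul(7, -3))) = Mul(Rational(1, 7), Mul(0, -21)) = Mul(Rational(1, 7), 0) = 0)
Function('M')(v) = -4 (Function('M')(v) = Add(1, -5) = -4)
Pow(Add(1034, Function('F')(18, Function('M')(T))), 2) = Pow(Add(1034, -4), 2) = Pow(1030, 2) = 1060900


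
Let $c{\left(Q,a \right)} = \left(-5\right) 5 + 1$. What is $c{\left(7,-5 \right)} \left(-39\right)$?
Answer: $936$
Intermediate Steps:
$c{\left(Q,a \right)} = -24$ ($c{\left(Q,a \right)} = -25 + 1 = -24$)
$c{\left(7,-5 \right)} \left(-39\right) = \left(-24\right) \left(-39\right) = 936$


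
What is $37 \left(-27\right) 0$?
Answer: $0$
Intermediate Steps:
$37 \left(-27\right) 0 = \left(-999\right) 0 = 0$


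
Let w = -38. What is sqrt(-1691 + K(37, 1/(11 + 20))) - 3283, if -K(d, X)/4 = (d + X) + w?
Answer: -3283 + I*sqrt(1621331)/31 ≈ -3283.0 + 41.075*I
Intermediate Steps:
K(d, X) = 152 - 4*X - 4*d (K(d, X) = -4*((d + X) - 38) = -4*((X + d) - 38) = -4*(-38 + X + d) = 152 - 4*X - 4*d)
sqrt(-1691 + K(37, 1/(11 + 20))) - 3283 = sqrt(-1691 + (152 - 4/(11 + 20) - 4*37)) - 3283 = sqrt(-1691 + (152 - 4/31 - 148)) - 3283 = sqrt(-1691 + 120/31) - 3283 = sqrt(-52301/31) - 3283 = I*sqrt(1621331)/31 - 3283 = -3283 + I*sqrt(1621331)/31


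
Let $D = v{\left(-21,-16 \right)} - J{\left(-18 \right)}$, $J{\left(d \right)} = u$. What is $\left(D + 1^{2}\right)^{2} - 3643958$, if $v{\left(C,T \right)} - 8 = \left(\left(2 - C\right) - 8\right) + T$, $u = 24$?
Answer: $-3643702$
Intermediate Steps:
$J{\left(d \right)} = 24$
$v{\left(C,T \right)} = 2 + T - C$ ($v{\left(C,T \right)} = 8 - \left(6 + C - T\right) = 2 + T - C$)
$D = -17$ ($D = \left(2 - 16 - -21\right) - 24 = \left(2 - 16 + 21\right) - 24 = 7 - 24 = -17$)
$\left(D + 1^{2}\right)^{2} - 3643958 = \left(-17 + 1^{2}\right)^{2} - 3643958 = \left(-17 + 1\right)^{2} - 3643958 = \left(-16\right)^{2} - 3643958 = 256 - 3643958 = -3643702$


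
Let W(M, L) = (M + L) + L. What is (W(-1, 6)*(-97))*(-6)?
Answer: 6402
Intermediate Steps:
W(M, L) = M + 2*L (W(M, L) = (L + M) + L = M + 2*L)
(W(-1, 6)*(-97))*(-6) = ((-1 + 2*6)*(-97))*(-6) = ((-1 + 12)*(-97))*(-6) = (11*(-97))*(-6) = -1067*(-6) = 6402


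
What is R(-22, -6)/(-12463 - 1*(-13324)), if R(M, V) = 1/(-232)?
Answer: -1/199752 ≈ -5.0062e-6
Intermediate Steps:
R(M, V) = -1/232
R(-22, -6)/(-12463 - 1*(-13324)) = -1/(232*(-12463 - 1*(-13324))) = -1/(232*(-12463 + 13324)) = -1/232/861 = -1/232*1/861 = -1/199752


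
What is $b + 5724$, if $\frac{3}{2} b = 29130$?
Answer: $25144$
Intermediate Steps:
$b = 19420$ ($b = \frac{2}{3} \cdot 29130 = 19420$)
$b + 5724 = 19420 + 5724 = 25144$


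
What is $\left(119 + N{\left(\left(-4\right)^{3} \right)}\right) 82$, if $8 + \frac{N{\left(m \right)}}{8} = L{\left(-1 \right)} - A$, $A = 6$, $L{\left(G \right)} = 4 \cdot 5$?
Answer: $13694$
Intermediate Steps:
$L{\left(G \right)} = 20$
$N{\left(m \right)} = 48$ ($N{\left(m \right)} = -64 + 8 \left(20 - 6\right) = -64 + 8 \cdot 14 = -64 + 112 = 48$)
$\left(119 + N{\left(\left(-4\right)^{3} \right)}\right) 82 = \left(119 + 48\right) 82 = 167 \cdot 82 = 13694$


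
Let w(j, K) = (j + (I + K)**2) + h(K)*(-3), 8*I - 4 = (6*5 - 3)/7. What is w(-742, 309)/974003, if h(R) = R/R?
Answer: 298998561/3054473408 ≈ 0.097889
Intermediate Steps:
h(R) = 1
I = 55/56 (I = 1/2 + ((6*5 - 3)/7)/8 = 1/2 + ((30 - 3)*(1/7))/8 = 1/2 + (27*(1/7))/8 = 1/2 + (1/8)*(27/7) = 1/2 + 27/56 = 55/56 ≈ 0.98214)
w(j, K) = -3 + j + (55/56 + K)**2 (w(j, K) = (j + (55/56 + K)**2) + 1*(-3) = (j + (55/56 + K)**2) - 3 = -3 + j + (55/56 + K)**2)
w(-742, 309)/974003 = (-3 - 742 + (55 + 56*309)**2/3136)/974003 = (-3 - 742 + (55 + 17304)**2/3136)*(1/974003) = (-3 - 742 + (1/3136)*17359**2)*(1/974003) = (-3 - 742 + (1/3136)*301334881)*(1/974003) = (-3 - 742 + 301334881/3136)*(1/974003) = (298998561/3136)*(1/974003) = 298998561/3054473408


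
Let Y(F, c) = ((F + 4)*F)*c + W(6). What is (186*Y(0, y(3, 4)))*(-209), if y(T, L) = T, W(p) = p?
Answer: -233244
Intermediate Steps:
Y(F, c) = 6 + F*c*(4 + F) (Y(F, c) = ((F + 4)*F)*c + 6 = ((4 + F)*F)*c + 6 = (F*(4 + F))*c + 6 = F*c*(4 + F) + 6 = 6 + F*c*(4 + F))
(186*Y(0, y(3, 4)))*(-209) = (186*(6 + 3*0² + 4*0*3))*(-209) = (186*(6 + 3*0 + 0))*(-209) = (186*(6 + 0 + 0))*(-209) = (186*6)*(-209) = 1116*(-209) = -233244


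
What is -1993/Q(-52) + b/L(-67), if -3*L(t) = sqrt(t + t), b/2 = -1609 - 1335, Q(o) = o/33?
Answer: 65769/52 - 8832*I*sqrt(134)/67 ≈ 1264.8 - 1525.9*I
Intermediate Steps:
Q(o) = o/33 (Q(o) = o*(1/33) = o/33)
b = -5888 (b = 2*(-1609 - 1335) = 2*(-2944) = -5888)
L(t) = -sqrt(2)*sqrt(t)/3 (L(t) = -sqrt(t + t)/3 = -sqrt(2)*sqrt(t)/3)
-1993/Q(-52) + b/L(-67) = -1993/((1/33)*(-52)) - 5888*3*I*sqrt(134)/134 = -1993/(-52/33) - 5888*3*I*sqrt(134)/134 = -1993*(-33/52) - 5888*3*I*sqrt(134)/134 = 65769/52 - 8832*I*sqrt(134)/67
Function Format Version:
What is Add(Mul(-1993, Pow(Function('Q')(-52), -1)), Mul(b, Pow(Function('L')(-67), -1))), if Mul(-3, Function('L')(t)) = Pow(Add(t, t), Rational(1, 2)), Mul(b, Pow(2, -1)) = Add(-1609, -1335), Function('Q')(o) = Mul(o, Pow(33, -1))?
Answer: Add(Rational(65769, 52), Mul(Rational(-8832, 67), I, Pow(134, Rational(1, 2)))) ≈ Add(1264.8, Mul(-1525.9, I))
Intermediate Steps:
Function('Q')(o) = Mul(Rational(1, 33), o) (Function('Q')(o) = Mul(o, Rational(1, 33)) = Mul(Rational(1, 33), o))
b = -5888 (b = Mul(2, Add(-1609, -1335)) = Mul(2, -2944) = -5888)
Function('L')(t) = Mul(Rational(-1, 3), Pow(2, Rational(1, 2)), Pow(t, Rational(1, 2))) (Function('L')(t) = Mul(Rational(-1, 3), Pow(Add(t, t), Rational(1, 2))) = Mul(Rational(-1, 3), Pow(Mul(2, t), Rational(1, 2))) = Mul(Rational(-1, 3), Mul(Pow(2, Rational(1, 2)), Pow(t, Rational(1, 2)))) = Mul(Rational(-1, 3), Pow(2, Rational(1, 2)), Pow(t, Rational(1, 2))))
Add(Mul(-1993, Pow(Function('Q')(-52), -1)), Mul(b, Pow(Function('L')(-67), -1))) = Add(Mul(-1993, Pow(Mul(Rational(1, 33), -52), -1)), Mul(-5888, Pow(Mul(Rational(-1, 3), Pow(2, Rational(1, 2)), Pow(-67, Rational(1, 2))), -1))) = Add(Mul(-1993, Pow(Rational(-52, 33), -1)), Mul(-5888, Pow(Mul(Rational(-1, 3), Pow(2, Rational(1, 2)), Mul(I, Pow(67, Rational(1, 2)))), -1))) = Add(Mul(-1993, Rational(-33, 52)), Mul(-5888, Pow(Mul(Rational(-1, 3), I, Pow(134, Rational(1, 2))), -1))) = Add(Rational(65769, 52), Mul(-5888, Mul(Rational(3, 134), I, Pow(134, Rational(1, 2))))) = Add(Rational(65769, 52), Mul(Rational(-8832, 67), I, Pow(134, Rational(1, 2))))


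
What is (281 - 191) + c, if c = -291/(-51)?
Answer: 1627/17 ≈ 95.706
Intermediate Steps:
c = 97/17 (c = -291*(-1/51) = 97/17 ≈ 5.7059)
(281 - 191) + c = (281 - 191) + 97/17 = 90 + 97/17 = 1627/17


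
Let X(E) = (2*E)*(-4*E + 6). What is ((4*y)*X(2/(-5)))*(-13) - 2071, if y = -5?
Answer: -18259/5 ≈ -3651.8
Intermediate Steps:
X(E) = 2*E*(6 - 4*E) (X(E) = (2*E)*(6 - 4*E) = 2*E*(6 - 4*E))
((4*y)*X(2/(-5)))*(-13) - 2071 = ((4*(-5))*(4*(2/(-5))*(3 - 4/(-5))))*(-13) - 2071 = -80*2*(-⅕)*(3 - 4*(-1)/5)*(-13) - 2071 = -80*(-2)*(3 - 2*(-⅖))/5*(-13) - 2071 = -80*(-2)*(3 + ⅘)/5*(-13) - 2071 = -80*(-2)*19/(5*5)*(-13) - 2071 = -20*(-152/25)*(-13) - 2071 = (608/5)*(-13) - 2071 = -7904/5 - 2071 = -18259/5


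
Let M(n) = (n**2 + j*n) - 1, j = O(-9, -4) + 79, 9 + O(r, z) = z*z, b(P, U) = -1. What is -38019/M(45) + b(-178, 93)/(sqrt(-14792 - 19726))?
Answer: -38019/5894 + I*sqrt(34518)/34518 ≈ -6.4505 + 0.0053824*I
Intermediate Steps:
O(r, z) = -9 + z**2 (O(r, z) = -9 + z*z = -9 + z**2)
j = 86 (j = (-9 + (-4)**2) + 79 = (-9 + 16) + 79 = 7 + 79 = 86)
M(n) = -1 + n**2 + 86*n (M(n) = (n**2 + 86*n) - 1 = -1 + n**2 + 86*n)
-38019/M(45) + b(-178, 93)/(sqrt(-14792 - 19726)) = -38019/(-1 + 45**2 + 86*45) - 1/(sqrt(-14792 - 19726)) = -38019/(-1 + 2025 + 3870) - 1/(sqrt(-34518)) = -38019/5894 - 1/(I*sqrt(34518)) = -38019*1/5894 - (-1)*I*sqrt(34518)/34518 = -38019/5894 + I*sqrt(34518)/34518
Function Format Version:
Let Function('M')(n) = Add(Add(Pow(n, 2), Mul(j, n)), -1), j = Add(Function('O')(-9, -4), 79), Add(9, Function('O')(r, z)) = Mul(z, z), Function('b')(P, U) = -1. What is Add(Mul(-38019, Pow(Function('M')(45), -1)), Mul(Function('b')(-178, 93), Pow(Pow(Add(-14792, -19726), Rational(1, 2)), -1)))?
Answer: Add(Rational(-38019, 5894), Mul(Rational(1, 34518), I, Pow(34518, Rational(1, 2)))) ≈ Add(-6.4505, Mul(0.0053824, I))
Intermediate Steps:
Function('O')(r, z) = Add(-9, Pow(z, 2)) (Function('O')(r, z) = Add(-9, Mul(z, z)) = Add(-9, Pow(z, 2)))
j = 86 (j = Add(Add(-9, Pow(-4, 2)), 79) = Add(Add(-9, 16), 79) = Add(7, 79) = 86)
Function('M')(n) = Add(-1, Pow(n, 2), Mul(86, n)) (Function('M')(n) = Add(Add(Pow(n, 2), Mul(86, n)), -1) = Add(-1, Pow(n, 2), Mul(86, n)))
Add(Mul(-38019, Pow(Function('M')(45), -1)), Mul(Function('b')(-178, 93), Pow(Pow(Add(-14792, -19726), Rational(1, 2)), -1))) = Add(Mul(-38019, Pow(Add(-1, Pow(45, 2), Mul(86, 45)), -1)), Mul(-1, Pow(Pow(Add(-14792, -19726), Rational(1, 2)), -1))) = Add(Mul(-38019, Pow(Add(-1, 2025, 3870), -1)), Mul(-1, Pow(Pow(-34518, Rational(1, 2)), -1))) = Add(Mul(-38019, Pow(5894, -1)), Mul(-1, Pow(Mul(I, Pow(34518, Rational(1, 2))), -1))) = Add(Mul(-38019, Rational(1, 5894)), Mul(-1, Mul(Rational(-1, 34518), I, Pow(34518, Rational(1, 2))))) = Add(Rational(-38019, 5894), Mul(Rational(1, 34518), I, Pow(34518, Rational(1, 2))))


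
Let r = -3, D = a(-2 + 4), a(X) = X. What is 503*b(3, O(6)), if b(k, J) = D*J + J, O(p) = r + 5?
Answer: 3018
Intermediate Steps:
D = 2 (D = -2 + 4 = 2)
O(p) = 2 (O(p) = -3 + 5 = 2)
b(k, J) = 3*J (b(k, J) = 2*J + J = 3*J)
503*b(3, O(6)) = 503*(3*2) = 503*6 = 3018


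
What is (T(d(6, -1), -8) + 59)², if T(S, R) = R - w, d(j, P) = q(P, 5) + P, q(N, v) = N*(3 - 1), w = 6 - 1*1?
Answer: 2116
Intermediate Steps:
w = 5 (w = 6 - 1 = 5)
q(N, v) = 2*N (q(N, v) = N*2 = 2*N)
d(j, P) = 3*P (d(j, P) = 2*P + P = 3*P)
T(S, R) = -5 + R (T(S, R) = R - 1*5 = R - 5 = -5 + R)
(T(d(6, -1), -8) + 59)² = ((-5 - 8) + 59)² = (-13 + 59)² = 46² = 2116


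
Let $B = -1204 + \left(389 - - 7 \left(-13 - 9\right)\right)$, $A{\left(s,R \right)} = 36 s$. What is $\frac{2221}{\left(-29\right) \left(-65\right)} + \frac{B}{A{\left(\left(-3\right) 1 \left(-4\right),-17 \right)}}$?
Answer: $- \frac{289031}{271440} \approx -1.0648$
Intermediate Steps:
$B = -969$ ($B = -1204 + \left(389 - \left(-7\right) \left(-22\right)\right) = -1204 + \left(389 - 154\right) = -1204 + 235 = -969$)
$\frac{2221}{\left(-29\right) \left(-65\right)} + \frac{B}{A{\left(\left(-3\right) 1 \left(-4\right),-17 \right)}} = \frac{2221}{\left(-29\right) \left(-65\right)} - \frac{969}{36 \left(-3\right) 1 \left(-4\right)} = \frac{2221}{1885} - \frac{969}{36 \left(\left(-3\right) \left(-4\right)\right)} = 2221 \cdot \frac{1}{1885} - \frac{969}{36 \cdot 12} = \frac{2221}{1885} - \frac{969}{432} = \frac{2221}{1885} - \frac{323}{144} = - \frac{289031}{271440}$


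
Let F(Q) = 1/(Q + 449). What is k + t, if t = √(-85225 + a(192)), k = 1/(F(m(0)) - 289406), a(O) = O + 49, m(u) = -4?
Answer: -445/128785669 + 2*I*√21246 ≈ -3.4554e-6 + 291.52*I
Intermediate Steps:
a(O) = 49 + O
F(Q) = 1/(449 + Q)
k = -445/128785669 (k = 1/(1/(449 - 4) - 289406) = 1/(1/445 - 289406) = 1/(-128785669/445) = -445/128785669 ≈ -3.4554e-6)
t = 2*I*√21246 (t = √(-85225 + (49 + 192)) = √(-85225 + 241) = √(-84984) = 2*I*√21246 ≈ 291.52*I)
k + t = -445/128785669 + 2*I*√21246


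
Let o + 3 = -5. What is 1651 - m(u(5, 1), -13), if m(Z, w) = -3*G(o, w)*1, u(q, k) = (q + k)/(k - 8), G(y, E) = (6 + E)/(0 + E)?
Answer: 21484/13 ≈ 1652.6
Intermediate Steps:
o = -8 (o = -3 - 5 = -8)
G(y, E) = (6 + E)/E
u(q, k) = (k + q)/(-8 + k)
m(Z, w) = -3*(6 + w)/w (m(Z, w) = -3*(6 + w)/w*1 = -3*(6 + w)/w)
1651 - m(u(5, 1), -13) = 1651 - (-3 - 18/(-13)) = 1651 - (-3 - 18*(-1/13)) = 1651 - (-3 + 18/13) = 1651 - 1*(-21/13) = 1651 + 21/13 = 21484/13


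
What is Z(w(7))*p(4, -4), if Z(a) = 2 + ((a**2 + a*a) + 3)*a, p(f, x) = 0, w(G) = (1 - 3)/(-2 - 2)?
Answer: 0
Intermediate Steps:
w(G) = 1/2 (w(G) = -2/(-4) = -2*(-1/4) = 1/2)
Z(a) = 2 + a*(3 + 2*a**2) (Z(a) = 2 + ((a**2 + a**2) + 3)*a = 2 + (2*a**2 + 3)*a = 2 + (3 + 2*a**2)*a = 2 + a*(3 + 2*a**2))
Z(w(7))*p(4, -4) = (2 + 2*(1/2)**3 + 3*(1/2))*0 = (2 + 2*(1/8) + 3/2)*0 = (2 + 1/4 + 3/2)*0 = (15/4)*0 = 0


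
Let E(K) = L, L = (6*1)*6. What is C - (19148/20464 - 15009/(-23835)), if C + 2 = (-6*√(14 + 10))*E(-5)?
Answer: -144921303/40646620 - 432*√6 ≈ -1061.7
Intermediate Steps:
L = 36 (L = 6*6 = 36)
E(K) = 36
C = -2 - 432*√6 (C = -2 - 6*√(14 + 10)*36 = -2 - 12*√6*36 = -2 - 432*√6 ≈ -1060.2)
C - (19148/20464 - 15009/(-23835)) = (-2 - 432*√6) - (19148/20464 - 15009/(-23835)) = (-2 - 432*√6) - (19148*(1/20464) - 15009*(-1/23835)) = (-2 - 432*√6) - (4787/5116 + 5003/7945) = (-2 - 432*√6) - 1*63628063/40646620 = (-2 - 432*√6) - 63628063/40646620 = -144921303/40646620 - 432*√6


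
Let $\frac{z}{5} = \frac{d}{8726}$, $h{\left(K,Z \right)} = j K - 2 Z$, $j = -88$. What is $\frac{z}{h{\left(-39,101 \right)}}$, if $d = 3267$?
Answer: $\frac{3267}{5636996} \approx 0.00057956$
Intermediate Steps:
$h{\left(K,Z \right)} = - 88 K - 2 Z$
$z = \frac{16335}{8726}$ ($z = 5 \cdot \frac{3267}{8726} = \frac{16335}{8726} \approx 1.872$)
$\frac{z}{h{\left(-39,101 \right)}} = \frac{16335}{8726 \left(\left(-88\right) \left(-39\right) - 202\right)} = \frac{16335}{8726 \left(3432 - 202\right)} = \frac{16335}{8726 \cdot 3230} = \frac{16335}{8726} \cdot \frac{1}{3230} = \frac{3267}{5636996}$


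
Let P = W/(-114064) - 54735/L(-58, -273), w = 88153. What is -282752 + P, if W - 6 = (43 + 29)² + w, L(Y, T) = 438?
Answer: -2355430524223/8326672 ≈ -2.8288e+5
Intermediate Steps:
W = 93343 (W = 6 + ((43 + 29)² + 88153) = 6 + (72² + 88153) = 6 + (5184 + 88153) = 6 + 93337 = 93343)
P = -1047362879/8326672 (P = 93343/(-114064) - 54735/438 = 93343*(-1/114064) - 54735*1/438 = -93343/114064 - 18245/146 = -1047362879/8326672 ≈ -125.78)
-282752 + P = -282752 - 1047362879/8326672 = -2355430524223/8326672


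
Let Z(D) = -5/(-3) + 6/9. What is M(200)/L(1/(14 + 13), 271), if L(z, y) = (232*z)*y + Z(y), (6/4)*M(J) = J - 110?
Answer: 324/12587 ≈ 0.025741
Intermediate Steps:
M(J) = -220/3 + 2*J/3 (M(J) = 2*(J - 110)/3 = 2*(-110 + J)/3 = -220/3 + 2*J/3)
Z(D) = 7/3 (Z(D) = -5*(-1/3) + 6*(1/9) = 5/3 + 2/3 = 7/3)
L(z, y) = 7/3 + 232*y*z (L(z, y) = (232*z)*y + 7/3 = 232*y*z + 7/3 = 7/3 + 232*y*z)
M(200)/L(1/(14 + 13), 271) = (-220/3 + (2/3)*200)/(7/3 + 232*271/(14 + 13)) = (-220/3 + 400/3)/(7/3 + 232*271/27) = 60/(7/3 + 232*271*(1/27)) = 60/(7/3 + 62872/27) = 60/(62935/27) = 60*(27/62935) = 324/12587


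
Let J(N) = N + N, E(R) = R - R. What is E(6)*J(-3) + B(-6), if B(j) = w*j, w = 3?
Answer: -18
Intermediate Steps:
E(R) = 0
B(j) = 3*j
J(N) = 2*N
E(6)*J(-3) + B(-6) = 0*(2*(-3)) + 3*(-6) = 0*(-6) - 18 = 0 - 18 = -18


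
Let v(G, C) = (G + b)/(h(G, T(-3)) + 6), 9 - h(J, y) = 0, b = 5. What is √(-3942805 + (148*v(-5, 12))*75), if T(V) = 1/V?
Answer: I*√3942805 ≈ 1985.7*I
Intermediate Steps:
h(J, y) = 9 (h(J, y) = 9 - 1*0 = 9 + 0 = 9)
v(G, C) = ⅓ + G/15 (v(G, C) = (G + 5)/(9 + 6) = (5 + G)/15 = (5 + G)*(1/15) = ⅓ + G/15)
√(-3942805 + (148*v(-5, 12))*75) = √(-3942805 + (148*(⅓ + (1/15)*(-5)))*75) = √(-3942805 + (148*(⅓ - ⅓))*75) = √(-3942805 + (148*0)*75) = √(-3942805 + 0*75) = √(-3942805 + 0) = √(-3942805) = I*√3942805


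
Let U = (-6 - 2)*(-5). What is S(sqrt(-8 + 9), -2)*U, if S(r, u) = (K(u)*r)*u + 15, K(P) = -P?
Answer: 440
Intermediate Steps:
S(r, u) = 15 - r*u**2 (S(r, u) = ((-u)*r)*u + 15 = (-r*u)*u + 15 = -r*u**2 + 15 = 15 - r*u**2)
U = 40 (U = -8*(-5) = 40)
S(sqrt(-8 + 9), -2)*U = (15 - 1*sqrt(-8 + 9)*(-2)**2)*40 = (15 - 1*sqrt(1)*4)*40 = (15 - 1*1*4)*40 = (15 - 4)*40 = 11*40 = 440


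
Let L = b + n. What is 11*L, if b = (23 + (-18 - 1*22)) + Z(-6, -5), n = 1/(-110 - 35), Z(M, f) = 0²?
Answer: -27126/145 ≈ -187.08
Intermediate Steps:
Z(M, f) = 0
n = -1/145 (n = 1/(-145) = -1/145 ≈ -0.0068966)
b = -17 (b = (23 + (-18 - 1*22)) + 0 = (23 + (-18 - 22)) + 0 = (23 - 40) + 0 = -17 + 0 = -17)
L = -2466/145 (L = -17 - 1/145 = -2466/145 ≈ -17.007)
11*L = 11*(-2466/145) = -27126/145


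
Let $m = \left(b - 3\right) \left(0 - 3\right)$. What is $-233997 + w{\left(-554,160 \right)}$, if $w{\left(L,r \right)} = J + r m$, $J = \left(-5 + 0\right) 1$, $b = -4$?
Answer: $-230642$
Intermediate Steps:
$J = -5$ ($J = \left(-5\right) 1 = -5$)
$m = 21$ ($m = \left(-4 - 3\right) \left(0 - 3\right) = \left(-7\right) \left(-3\right) = 21$)
$w{\left(L,r \right)} = -5 + 21 r$ ($w{\left(L,r \right)} = -5 + r 21 = -5 + 21 r$)
$-233997 + w{\left(-554,160 \right)} = -233997 + \left(-5 + 21 \cdot 160\right) = -233997 + \left(-5 + 3360\right) = -233997 + 3355 = -230642$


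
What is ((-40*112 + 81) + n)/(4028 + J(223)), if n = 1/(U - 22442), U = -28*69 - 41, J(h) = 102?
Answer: -53700793/50416975 ≈ -1.0651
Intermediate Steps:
U = -1973 (U = -1932 - 41 = -1973)
n = -1/24415 (n = 1/(-1973 - 22442) = 1/(-24415) = -1/24415 ≈ -4.0958e-5)
((-40*112 + 81) + n)/(4028 + J(223)) = ((-40*112 + 81) - 1/24415)/(4028 + 102) = ((-4480 + 81) - 1/24415)/4130 = (-4399 - 1/24415)*(1/4130) = -107401586/24415*1/4130 = -53700793/50416975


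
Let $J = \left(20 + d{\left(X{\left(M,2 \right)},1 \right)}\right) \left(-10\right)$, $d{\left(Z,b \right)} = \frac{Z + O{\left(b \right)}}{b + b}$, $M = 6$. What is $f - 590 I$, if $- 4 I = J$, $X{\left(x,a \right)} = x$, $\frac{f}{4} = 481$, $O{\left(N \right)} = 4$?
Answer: $-34951$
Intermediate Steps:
$f = 1924$ ($f = 4 \cdot 481 = 1924$)
$d{\left(Z,b \right)} = \frac{4 + Z}{2 b}$ ($d{\left(Z,b \right)} = \frac{Z + 4}{b + b} = \frac{4 + Z}{2 b}$)
$J = -250$ ($J = \left(20 + \frac{4 + 6}{2 \cdot 1}\right) \left(-10\right) = \left(20 + \frac{1}{2} \cdot 1 \cdot 10\right) \left(-10\right) = \left(20 + 5\right) \left(-10\right) = 25 \left(-10\right) = -250$)
$I = \frac{125}{2}$ ($I = \left(- \frac{1}{4}\right) \left(-250\right) = \frac{125}{2} \approx 62.5$)
$f - 590 I = 1924 - 36875 = -34951$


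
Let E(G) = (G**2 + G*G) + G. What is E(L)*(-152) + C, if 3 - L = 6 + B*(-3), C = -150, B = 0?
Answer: -2430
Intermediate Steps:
L = -3 (L = 3 - (6 + 0*(-3)) = 3 - (6 + 0) = 3 - 1*6 = 3 - 6 = -3)
E(G) = G + 2*G**2 (E(G) = (G**2 + G**2) + G = 2*G**2 + G = G + 2*G**2)
E(L)*(-152) + C = -3*(1 + 2*(-3))*(-152) - 150 = -3*(1 - 6)*(-152) - 150 = -3*(-5)*(-152) - 150 = 15*(-152) - 150 = -2280 - 150 = -2430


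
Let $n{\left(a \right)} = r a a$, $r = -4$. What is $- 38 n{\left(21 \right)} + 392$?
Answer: $67424$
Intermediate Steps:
$n{\left(a \right)} = - 4 a^{2}$ ($n{\left(a \right)} = - 4 a a = - 4 a^{2}$)
$- 38 n{\left(21 \right)} + 392 = - 38 \left(- 4 \cdot 21^{2}\right) + 392 = - 38 \left(\left(-4\right) 441\right) + 392 = \left(-38\right) \left(-1764\right) + 392 = 67032 + 392 = 67424$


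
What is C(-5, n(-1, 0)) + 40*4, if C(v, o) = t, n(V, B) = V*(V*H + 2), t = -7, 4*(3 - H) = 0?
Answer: 153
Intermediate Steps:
H = 3 (H = 3 - ¼*0 = 3 + 0 = 3)
n(V, B) = V*(2 + 3*V) (n(V, B) = V*(V*3 + 2) = V*(3*V + 2) = V*(2 + 3*V))
C(v, o) = -7
C(-5, n(-1, 0)) + 40*4 = -7 + 40*4 = -7 + 160 = 153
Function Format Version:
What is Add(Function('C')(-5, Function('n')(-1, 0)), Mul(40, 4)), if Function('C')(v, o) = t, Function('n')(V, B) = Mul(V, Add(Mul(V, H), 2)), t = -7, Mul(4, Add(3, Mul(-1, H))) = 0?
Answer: 153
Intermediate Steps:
H = 3 (H = Add(3, Mul(Rational(-1, 4), 0)) = Add(3, 0) = 3)
Function('n')(V, B) = Mul(V, Add(2, Mul(3, V))) (Function('n')(V, B) = Mul(V, Add(Mul(V, 3), 2)) = Mul(V, Add(Mul(3, V), 2)) = Mul(V, Add(2, Mul(3, V))))
Function('C')(v, o) = -7
Add(Function('C')(-5, Function('n')(-1, 0)), Mul(40, 4)) = Add(-7, Mul(40, 4)) = Add(-7, 160) = 153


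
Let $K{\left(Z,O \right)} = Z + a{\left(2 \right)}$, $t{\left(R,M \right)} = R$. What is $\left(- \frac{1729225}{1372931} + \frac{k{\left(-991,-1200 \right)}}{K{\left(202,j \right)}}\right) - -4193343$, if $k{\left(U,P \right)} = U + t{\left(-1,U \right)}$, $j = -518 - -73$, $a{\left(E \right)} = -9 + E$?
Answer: $\frac{1122646567528508}{267721545} \approx 4.1933 \cdot 10^{6}$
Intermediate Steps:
$j = -445$ ($j = -518 + 73 = -445$)
$K{\left(Z,O \right)} = -7 + Z$ ($K{\left(Z,O \right)} = Z + \left(-9 + 2\right) = Z - 7 = -7 + Z$)
$k{\left(U,P \right)} = -1 + U$ ($k{\left(U,P \right)} = U - 1 = -1 + U$)
$\left(- \frac{1729225}{1372931} + \frac{k{\left(-991,-1200 \right)}}{K{\left(202,j \right)}}\right) - -4193343 = \left(- \frac{1729225}{1372931} + \frac{-1 - 991}{-7 + 202}\right) - -4193343 = \left(\left(-1729225\right) \frac{1}{1372931} - \frac{992}{195}\right) + 4193343 = \left(- \frac{1729225}{1372931} - \frac{992}{195}\right) + 4193343 = - \frac{1699146427}{267721545} + 4193343 = \frac{1122646567528508}{267721545}$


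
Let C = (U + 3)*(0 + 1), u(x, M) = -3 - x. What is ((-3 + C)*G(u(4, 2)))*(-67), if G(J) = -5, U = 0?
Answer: 0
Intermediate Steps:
C = 3 (C = (0 + 3)*(0 + 1) = 3*1 = 3)
((-3 + C)*G(u(4, 2)))*(-67) = ((-3 + 3)*(-5))*(-67) = (0*(-5))*(-67) = 0*(-67) = 0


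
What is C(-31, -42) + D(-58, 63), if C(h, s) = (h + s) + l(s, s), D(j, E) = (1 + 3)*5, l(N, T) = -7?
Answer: -60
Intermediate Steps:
D(j, E) = 20 (D(j, E) = 4*5 = 20)
C(h, s) = -7 + h + s (C(h, s) = (h + s) - 7 = -7 + h + s)
C(-31, -42) + D(-58, 63) = (-7 - 31 - 42) + 20 = -80 + 20 = -60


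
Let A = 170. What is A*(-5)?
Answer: -850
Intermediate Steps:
A*(-5) = 170*(-5) = -850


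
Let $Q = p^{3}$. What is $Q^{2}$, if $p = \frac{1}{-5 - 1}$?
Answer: $\frac{1}{46656} \approx 2.1433 \cdot 10^{-5}$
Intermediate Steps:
$p = - \frac{1}{6}$ ($p = \frac{1}{-6} = - \frac{1}{6} \approx -0.16667$)
$Q = - \frac{1}{216}$ ($Q = \left(- \frac{1}{6}\right)^{3} = - \frac{1}{216} \approx -0.0046296$)
$Q^{2} = \left(- \frac{1}{216}\right)^{2} = \frac{1}{46656}$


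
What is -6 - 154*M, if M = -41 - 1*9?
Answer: 7694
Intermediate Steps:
M = -50 (M = -41 - 9 = -50)
-6 - 154*M = -6 - 154*(-50) = -6 + 7700 = 7694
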